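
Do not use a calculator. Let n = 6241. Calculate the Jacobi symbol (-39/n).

First reduce: -39 ≡ 6202 (mod 6241).
Pull out 2: since 6241 ≡ 1 (mod 8), (2/6241) = +1.
Reciprocity: 3101 ≡ 1 and 6241 ≡ 1 (mod 4), so (3101/6241) = +(6241/3101).
Reduce top mod 3101: now compute (39/3101).
Reciprocity: 39 ≡ 3 and 3101 ≡ 1 (mod 4), so (39/3101) = +(3101/39).
Reduce top mod 39: now compute (20/39).
Pull out 2^2: since 39 ≡ 7 (mod 8), (2/39) = +1, so (2/39)^2 = +1.
Reciprocity: 5 ≡ 1 and 39 ≡ 3 (mod 4), so (5/39) = +(39/5).
Reduce top mod 5: now compute (4/5).
Pull out 2^2: since 5 ≡ 5 (mod 8), (2/5) = -1, so (2/5)^2 = +1.
Reached (1/5) = 1. Collecting the sign flips along the way, the symbol is +1.

1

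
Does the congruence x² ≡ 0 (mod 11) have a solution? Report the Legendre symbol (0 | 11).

0

Top reduces to 0: gcd > 1, so the symbol is 0.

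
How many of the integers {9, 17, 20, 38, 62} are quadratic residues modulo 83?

3

(9/83) = +1 → QR.
(17/83) = +1 → QR.
(20/83) = -1 → non-residue.
(38/83) = +1 → QR.
(62/83) = -1 → non-residue.
Total quadratic residues among the 5: 3.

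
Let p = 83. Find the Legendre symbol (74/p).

Euler's criterion: (74/83) ≡ 74^41 (mod 83).
74^2 ≡ 81 (mod 83)
74^4 ≡ 4 (mod 83)
74^8 ≡ 16 (mod 83)
74^16 ≡ 7 (mod 83)
74^32 ≡ 49 (mod 83)
74^41 = 74^(32+8+1) ≡ 82 (mod 83).
Result is 82 ≡ −1, so (74/83) = −1.

-1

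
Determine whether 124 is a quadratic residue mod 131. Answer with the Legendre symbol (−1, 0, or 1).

Pull out 2^2: since 131 ≡ 3 (mod 8), (2/131) = -1, so (2/131)^2 = +1.
Reciprocity: 31 ≡ 3 and 131 ≡ 3 (mod 4), so (31/131) = −(131/31).
Reduce top mod 31: now compute (7/31).
Reciprocity: 7 ≡ 3 and 31 ≡ 3 (mod 4), so (7/31) = −(31/7).
Reduce top mod 7: now compute (3/7).
Reciprocity: 3 ≡ 3 and 7 ≡ 3 (mod 4), so (3/7) = −(7/3).
Reduce top mod 3: now compute (1/3).
Reached (1/3) = 1. Collecting the sign flips along the way, the symbol is -1.

-1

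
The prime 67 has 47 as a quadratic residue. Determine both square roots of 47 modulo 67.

28, 39

Since 67 ≡ 3 (mod 4), a square root of 47 is 47^((67+1)/4) = 47^17 mod 67.
Repeated squaring: 47^2≡65, 47^4≡4, 47^8≡16, 47^16≡55 (mod 67).
47^17 = 47^(16+1) ≡ 39 (mod 67).
Check: 39² = 1521 ≡ 47 (mod 67). The two roots are 28 and 39.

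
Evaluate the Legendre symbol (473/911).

Euler's criterion: (473/911) ≡ 473^455 (mod 911).
473^2 ≡ 534 (mod 911)
473^4 ≡ 13 (mod 911)
473^8 ≡ 169 (mod 911)
473^16 ≡ 320 (mod 911)
473^32 ≡ 368 (mod 911)
473^64 ≡ 596 (mod 911)
473^128 ≡ 837 (mod 911)
473^256 ≡ 10 (mod 911)
473^455 = 473^(256+128+64+4+2+1) ≡ 910 (mod 911).
Result is 910 ≡ −1, so (473/911) = −1.

-1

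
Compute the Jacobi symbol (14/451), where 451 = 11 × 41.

Pull out 2: since 451 ≡ 3 (mod 8), (2/451) = -1.
Reciprocity: 7 ≡ 3 and 451 ≡ 3 (mod 4), so (7/451) = −(451/7).
Reduce top mod 7: now compute (3/7).
Reciprocity: 3 ≡ 3 and 7 ≡ 3 (mod 4), so (3/7) = −(7/3).
Reduce top mod 3: now compute (1/3).
Reached (1/3) = 1. Collecting the sign flips along the way, the symbol is -1.

-1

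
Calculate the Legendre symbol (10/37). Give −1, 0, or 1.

Euler's criterion: (10/37) ≡ 10^18 (mod 37).
10^2 ≡ 26 (mod 37)
10^4 ≡ 10 (mod 37)
10^8 ≡ 26 (mod 37)
10^16 ≡ 10 (mod 37)
10^18 = 10^(16+2) ≡ 1 (mod 37).
Result is 1, so (10/37) = 1.

1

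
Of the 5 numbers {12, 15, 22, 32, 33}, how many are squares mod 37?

(12/37) = +1 → QR.
(15/37) = -1 → non-residue.
(22/37) = -1 → non-residue.
(32/37) = -1 → non-residue.
(33/37) = +1 → QR.
Total quadratic residues among the 5: 2.

2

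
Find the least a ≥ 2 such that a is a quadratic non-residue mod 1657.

5

(2/1657) = +1, so 2 is a residue.
(3/1657) = +1, so 3 is a residue.
(4/1657) = +1, so 4 is a residue.
(5/1657) = −1, so 5 is the smallest positive non-residue mod 1657.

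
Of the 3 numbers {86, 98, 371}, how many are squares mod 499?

(86/499) = -1 → non-residue.
(98/499) = -1 → non-residue.
(371/499) = +1 → QR.
Total quadratic residues among the 3: 1.

1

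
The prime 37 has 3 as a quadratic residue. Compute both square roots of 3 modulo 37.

37 ≡ 1 (mod 4), so we find a root by search.
Trying successive values, 15² = 225 ≡ 3 (mod 37). The other root is 37 − 15 = 22.

15, 22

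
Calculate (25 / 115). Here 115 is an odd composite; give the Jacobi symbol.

Reciprocity: 25 ≡ 1 and 115 ≡ 3 (mod 4), so (25/115) = +(115/25).
Reduce top mod 25: now compute (15/25).
Reciprocity: 15 ≡ 3 and 25 ≡ 1 (mod 4), so (15/25) = +(25/15).
Reduce top mod 15: now compute (10/15).
Pull out 2: since 15 ≡ 7 (mod 8), (2/15) = +1.
Reciprocity: 5 ≡ 1 and 15 ≡ 3 (mod 4), so (5/15) = +(15/5).
Reduce top mod 5: now compute (0/5).
Top reduces to 0: gcd > 1, so the symbol is 0.

0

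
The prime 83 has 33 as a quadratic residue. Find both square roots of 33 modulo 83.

38, 45

Since 83 ≡ 3 (mod 4), a square root of 33 is 33^((83+1)/4) = 33^21 mod 83.
Repeated squaring: 33^2≡10, 33^4≡17, 33^8≡40, 33^16≡23 (mod 83).
33^21 = 33^(16+4+1) ≡ 38 (mod 83).
Check: 38² = 1444 ≡ 33 (mod 83). The two roots are 38 and 45.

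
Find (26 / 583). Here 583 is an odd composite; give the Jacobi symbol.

Pull out 2: since 583 ≡ 7 (mod 8), (2/583) = +1.
Reciprocity: 13 ≡ 1 and 583 ≡ 3 (mod 4), so (13/583) = +(583/13).
Reduce top mod 13: now compute (11/13).
Reciprocity: 11 ≡ 3 and 13 ≡ 1 (mod 4), so (11/13) = +(13/11).
Reduce top mod 11: now compute (2/11).
Pull out 2: since 11 ≡ 3 (mod 8), (2/11) = -1.
Reached (1/11) = 1. Collecting the sign flips along the way, the symbol is -1.

-1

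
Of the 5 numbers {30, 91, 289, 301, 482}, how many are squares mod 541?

2

(30/541) = -1 → non-residue.
(91/541) = -1 → non-residue.
(289/541) = +1 → QR.
(301/541) = +1 → QR.
(482/541) = -1 → non-residue.
Total quadratic residues among the 5: 2.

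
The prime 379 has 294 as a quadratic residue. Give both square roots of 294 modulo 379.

Since 379 ≡ 3 (mod 4), a square root of 294 is 294^((379+1)/4) = 294^95 mod 379.
Repeated squaring: 294^2≡24, 294^4≡197, 294^8≡151, 294^16≡61, 294^32≡310, 294^64≡213 (mod 379).
294^95 = 294^(64+16+8+4+2+1) ≡ 271 (mod 379).
Check: 271² = 73441 ≡ 294 (mod 379). The two roots are 108 and 271.

108, 271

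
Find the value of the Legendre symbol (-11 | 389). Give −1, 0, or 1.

1

First reduce: -11 ≡ 378 (mod 389).
Pull out 2: since 389 ≡ 5 (mod 8), (2/389) = -1.
Reciprocity: 189 ≡ 1 and 389 ≡ 1 (mod 4), so (189/389) = +(389/189).
Reduce top mod 189: now compute (11/189).
Reciprocity: 11 ≡ 3 and 189 ≡ 1 (mod 4), so (11/189) = +(189/11).
Reduce top mod 11: now compute (2/11).
Pull out 2: since 11 ≡ 3 (mod 8), (2/11) = -1.
Reached (1/11) = 1. Collecting the sign flips along the way, the symbol is +1.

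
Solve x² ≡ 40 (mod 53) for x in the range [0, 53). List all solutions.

26, 27

53 ≡ 1 (mod 4), so we find a root by search.
Trying successive values, 26² = 676 ≡ 40 (mod 53). The other root is 53 − 26 = 27.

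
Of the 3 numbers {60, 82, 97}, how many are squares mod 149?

(60/149) = -1 → non-residue.
(82/149) = +1 → QR.
(97/149) = -1 → non-residue.
Total quadratic residues among the 3: 1.

1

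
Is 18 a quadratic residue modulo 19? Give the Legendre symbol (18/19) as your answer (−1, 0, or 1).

-1

Pull out 2: since 19 ≡ 3 (mod 8), (2/19) = -1.
Reciprocity: 9 ≡ 1 and 19 ≡ 3 (mod 4), so (9/19) = +(19/9).
Reduce top mod 9: now compute (1/9).
Reached (1/9) = 1. Collecting the sign flips along the way, the symbol is -1.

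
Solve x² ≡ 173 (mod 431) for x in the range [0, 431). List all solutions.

76, 355

Since 431 ≡ 3 (mod 4), a square root of 173 is 173^((431+1)/4) = 173^108 mod 431.
Repeated squaring: 173^2≡190, 173^4≡327, 173^8≡41, 173^16≡388, 173^32≡125, 173^64≡109 (mod 431).
173^108 = 173^(64+32+8+4) ≡ 76 (mod 431).
Check: 76² = 5776 ≡ 173 (mod 431). The two roots are 76 and 355.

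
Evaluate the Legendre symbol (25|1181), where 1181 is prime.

Reciprocity: 25 ≡ 1 and 1181 ≡ 1 (mod 4), so (25/1181) = +(1181/25).
Reduce top mod 25: now compute (6/25).
Pull out 2: since 25 ≡ 1 (mod 8), (2/25) = +1.
Reciprocity: 3 ≡ 3 and 25 ≡ 1 (mod 4), so (3/25) = +(25/3).
Reduce top mod 3: now compute (1/3).
Reached (1/3) = 1. Collecting the sign flips along the way, the symbol is +1.

1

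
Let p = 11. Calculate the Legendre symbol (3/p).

1

Reciprocity: 3 ≡ 3 and 11 ≡ 3 (mod 4), so (3/11) = −(11/3).
Reduce top mod 3: now compute (2/3).
Pull out 2: since 3 ≡ 3 (mod 8), (2/3) = -1.
Reached (1/3) = 1. Collecting the sign flips along the way, the symbol is +1.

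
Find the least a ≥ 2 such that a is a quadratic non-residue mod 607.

3

(2/607) = +1, so 2 is a residue.
(3/607) = −1, so 3 is the smallest positive non-residue mod 607.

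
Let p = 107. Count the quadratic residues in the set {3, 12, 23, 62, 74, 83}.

5

(3/107) = +1 → QR.
(12/107) = +1 → QR.
(23/107) = +1 → QR.
(62/107) = +1 → QR.
(74/107) = -1 → non-residue.
(83/107) = +1 → QR.
Total quadratic residues among the 6: 5.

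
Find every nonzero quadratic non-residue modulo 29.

Square k = 1,…,14 (k and 29−k give the same square):
1²=1, 2²=4, 3²=9, 4²=16, 5²=25, 6²≡7, 7²≡20, 8²≡6, 9²≡23, 10²≡13, 11²≡5, 12²≡28, 13²≡24, 14²≡22 (mod 29).
The residues are {1, 4, 5, 6, 7, 9, 13, 16, 20, 22, 23, 24, 25, 28}; the non-residues are the remaining 14 nonzero classes.

2,3,8,10,11,12,14,15,17,18,19,21,26,27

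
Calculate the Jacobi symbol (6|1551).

0

Pull out 2: since 1551 ≡ 7 (mod 8), (2/1551) = +1.
Reciprocity: 3 ≡ 3 and 1551 ≡ 3 (mod 4), so (3/1551) = −(1551/3).
Reduce top mod 3: now compute (0/3).
Top reduces to 0: gcd > 1, so the symbol is 0.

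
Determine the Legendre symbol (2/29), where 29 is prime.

Euler's criterion: (2/29) ≡ 2^14 (mod 29).
2^2 ≡ 4 (mod 29)
2^4 ≡ 16 (mod 29)
2^8 ≡ 24 (mod 29)
2^14 = 2^(8+4+2) ≡ 28 (mod 29).
Result is 28 ≡ −1, so (2/29) = −1.

-1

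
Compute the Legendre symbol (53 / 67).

Euler's criterion: (53/67) ≡ 53^33 (mod 67).
53^2 ≡ 62 (mod 67)
53^4 ≡ 25 (mod 67)
53^8 ≡ 22 (mod 67)
53^16 ≡ 15 (mod 67)
53^32 ≡ 24 (mod 67)
53^33 = 53^(32+1) ≡ 66 (mod 67).
Result is 66 ≡ −1, so (53/67) = −1.

-1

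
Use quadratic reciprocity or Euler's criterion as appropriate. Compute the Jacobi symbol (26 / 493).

-1

Pull out 2: since 493 ≡ 5 (mod 8), (2/493) = -1.
Reciprocity: 13 ≡ 1 and 493 ≡ 1 (mod 4), so (13/493) = +(493/13).
Reduce top mod 13: now compute (12/13).
Pull out 2^2: since 13 ≡ 5 (mod 8), (2/13) = -1, so (2/13)^2 = +1.
Reciprocity: 3 ≡ 3 and 13 ≡ 1 (mod 4), so (3/13) = +(13/3).
Reduce top mod 3: now compute (1/3).
Reached (1/3) = 1. Collecting the sign flips along the way, the symbol is -1.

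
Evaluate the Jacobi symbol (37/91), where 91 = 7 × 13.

-1

Reciprocity: 37 ≡ 1 and 91 ≡ 3 (mod 4), so (37/91) = +(91/37).
Reduce top mod 37: now compute (17/37).
Reciprocity: 17 ≡ 1 and 37 ≡ 1 (mod 4), so (17/37) = +(37/17).
Reduce top mod 17: now compute (3/17).
Reciprocity: 3 ≡ 3 and 17 ≡ 1 (mod 4), so (3/17) = +(17/3).
Reduce top mod 3: now compute (2/3).
Pull out 2: since 3 ≡ 3 (mod 8), (2/3) = -1.
Reached (1/3) = 1. Collecting the sign flips along the way, the symbol is -1.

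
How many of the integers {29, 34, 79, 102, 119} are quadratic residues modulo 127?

(29/127) = -1 → non-residue.
(34/127) = +1 → QR.
(79/127) = +1 → QR.
(102/127) = -1 → non-residue.
(119/127) = -1 → non-residue.
Total quadratic residues among the 5: 2.

2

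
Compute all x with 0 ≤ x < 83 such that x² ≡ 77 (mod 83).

34, 49

Since 83 ≡ 3 (mod 4), a square root of 77 is 77^((83+1)/4) = 77^21 mod 83.
Repeated squaring: 77^2≡36, 77^4≡51, 77^8≡28, 77^16≡37 (mod 83).
77^21 = 77^(16+4+1) ≡ 49 (mod 83).
Check: 49² = 2401 ≡ 77 (mod 83). The two roots are 34 and 49.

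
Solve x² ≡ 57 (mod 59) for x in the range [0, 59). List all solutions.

Since 59 ≡ 3 (mod 4), a square root of 57 is 57^((59+1)/4) = 57^15 mod 59.
Repeated squaring: 57^2≡4, 57^4≡16, 57^8≡20 (mod 59).
57^15 = 57^(8+4+2+1) ≡ 36 (mod 59).
Check: 36² = 1296 ≡ 57 (mod 59). The two roots are 23 and 36.

23, 36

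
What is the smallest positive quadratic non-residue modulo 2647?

3

(2/2647) = +1, so 2 is a residue.
(3/2647) = −1, so 3 is the smallest positive non-residue mod 2647.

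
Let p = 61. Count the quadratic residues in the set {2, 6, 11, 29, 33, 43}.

0

(2/61) = -1 → non-residue.
(6/61) = -1 → non-residue.
(11/61) = -1 → non-residue.
(29/61) = -1 → non-residue.
(33/61) = -1 → non-residue.
(43/61) = -1 → non-residue.
Total quadratic residues among the 6: 0.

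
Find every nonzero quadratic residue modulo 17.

Square k = 1,…,8 (k and 17−k give the same square):
1²=1, 2²=4, 3²=9, 4²=16, 5²≡8, 6²≡2, 7²≡15, 8²≡13 (mod 17).
So the quadratic residues mod 17 are {1, 2, 4, 8, 9, 13, 15, 16}.

1, 2, 4, 8, 9, 13, 15, 16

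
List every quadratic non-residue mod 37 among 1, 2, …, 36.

2,5,6,8,13,14,15,17,18,19,20,22,23,24,29,31,32,35

Square k = 1,…,18 (k and 37−k give the same square):
1²=1, 2²=4, 3²=9, 4²=16, 5²=25, 6²=36, 7²≡12, 8²≡27, 9²≡7, 10²≡26, 11²≡10, 12²≡33, 13²≡21, 14²≡11, 15²≡3, 16²≡34, 17²≡30, 18²≡28 (mod 37).
The residues are {1, 3, 4, 7, 9, 10, 11, 12, 16, 21, 25, 26, 27, 28, 30, 33, 34, 36}; the non-residues are the remaining 18 nonzero classes.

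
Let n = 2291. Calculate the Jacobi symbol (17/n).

1

Reciprocity: 17 ≡ 1 and 2291 ≡ 3 (mod 4), so (17/2291) = +(2291/17).
Reduce top mod 17: now compute (13/17).
Reciprocity: 13 ≡ 1 and 17 ≡ 1 (mod 4), so (13/17) = +(17/13).
Reduce top mod 13: now compute (4/13).
Pull out 2^2: since 13 ≡ 5 (mod 8), (2/13) = -1, so (2/13)^2 = +1.
Reached (1/13) = 1. Collecting the sign flips along the way, the symbol is +1.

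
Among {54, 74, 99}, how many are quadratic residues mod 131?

(54/131) = -1 → non-residue.
(74/131) = +1 → QR.
(99/131) = +1 → QR.
Total quadratic residues among the 3: 2.

2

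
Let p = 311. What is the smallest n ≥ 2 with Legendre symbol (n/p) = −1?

11

(2/311) = +1, so 2 is a residue.
(3/311) = +1, so 3 is a residue.
(4/311) = +1, so 4 is a residue.
(5/311) = +1, so 5 is a residue.
(6/311) = +1, so 6 is a residue.
(7/311) = +1, so 7 is a residue.
(8/311) = +1, so 8 is a residue.
(9/311) = +1, so 9 is a residue.
(10/311) = +1, so 10 is a residue.
(11/311) = −1, so 11 is the smallest positive non-residue mod 311.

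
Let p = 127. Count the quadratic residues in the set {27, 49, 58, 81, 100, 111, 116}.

(27/127) = -1 → non-residue.
(49/127) = +1 → QR.
(58/127) = -1 → non-residue.
(81/127) = +1 → QR.
(100/127) = +1 → QR.
(111/127) = -1 → non-residue.
(116/127) = -1 → non-residue.
Total quadratic residues among the 7: 3.

3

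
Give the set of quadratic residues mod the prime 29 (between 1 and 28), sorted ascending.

1, 4, 5, 6, 7, 9, 13, 16, 20, 22, 23, 24, 25, 28

Square k = 1,…,14 (k and 29−k give the same square):
1²=1, 2²=4, 3²=9, 4²=16, 5²=25, 6²≡7, 7²≡20, 8²≡6, 9²≡23, 10²≡13, 11²≡5, 12²≡28, 13²≡24, 14²≡22 (mod 29).
So the quadratic residues mod 29 are {1, 4, 5, 6, 7, 9, 13, 16, 20, 22, 23, 24, 25, 28}.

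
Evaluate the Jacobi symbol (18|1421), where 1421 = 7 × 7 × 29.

-1

Pull out 2: since 1421 ≡ 5 (mod 8), (2/1421) = -1.
Reciprocity: 9 ≡ 1 and 1421 ≡ 1 (mod 4), so (9/1421) = +(1421/9).
Reduce top mod 9: now compute (8/9).
Pull out 2^3: since 9 ≡ 1 (mod 8), (2/9) = +1, so (2/9)^3 = +1.
Reached (1/9) = 1. Collecting the sign flips along the way, the symbol is -1.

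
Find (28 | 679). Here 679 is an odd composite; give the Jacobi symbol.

Pull out 2^2: since 679 ≡ 7 (mod 8), (2/679) = +1, so (2/679)^2 = +1.
Reciprocity: 7 ≡ 3 and 679 ≡ 3 (mod 4), so (7/679) = −(679/7).
Reduce top mod 7: now compute (0/7).
Top reduces to 0: gcd > 1, so the symbol is 0.

0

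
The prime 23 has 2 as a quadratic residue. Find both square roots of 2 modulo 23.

Since 23 ≡ 3 (mod 4), a square root of 2 is 2^((23+1)/4) = 2^6 mod 23.
Repeated squaring: 2^2≡4, 2^4≡16 (mod 23).
2^6 = 2^(4+2) ≡ 18 (mod 23).
Check: 18² = 324 ≡ 2 (mod 23). The two roots are 5 and 18.

5, 18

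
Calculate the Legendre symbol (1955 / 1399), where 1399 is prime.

First reduce: 1955 ≡ 556 (mod 1399).
Pull out 2^2: since 1399 ≡ 7 (mod 8), (2/1399) = +1, so (2/1399)^2 = +1.
Reciprocity: 139 ≡ 3 and 1399 ≡ 3 (mod 4), so (139/1399) = −(1399/139).
Reduce top mod 139: now compute (9/139).
Reciprocity: 9 ≡ 1 and 139 ≡ 3 (mod 4), so (9/139) = +(139/9).
Reduce top mod 9: now compute (4/9).
Pull out 2^2: since 9 ≡ 1 (mod 8), (2/9) = +1, so (2/9)^2 = +1.
Reached (1/9) = 1. Collecting the sign flips along the way, the symbol is -1.

-1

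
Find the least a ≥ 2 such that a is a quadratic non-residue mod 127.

(2/127) = +1, so 2 is a residue.
(3/127) = −1, so 3 is the smallest positive non-residue mod 127.

3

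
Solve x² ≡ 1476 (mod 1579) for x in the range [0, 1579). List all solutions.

573, 1006

Since 1579 ≡ 3 (mod 4), a square root of 1476 is 1476^((1579+1)/4) = 1476^395 mod 1579.
Repeated squaring: 1476^2≡1135, 1476^4≡1340, 1476^8≡277, 1476^16≡937, 1476^32≡45, 1476^64≡446, 1476^128≡1541, 1476^256≡1444 (mod 1579).
1476^395 = 1476^(256+128+8+2+1) ≡ 573 (mod 1579).
Check: 573² = 328329 ≡ 1476 (mod 1579). The two roots are 573 and 1006.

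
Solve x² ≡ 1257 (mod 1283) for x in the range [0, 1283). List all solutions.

Since 1283 ≡ 3 (mod 4), a square root of 1257 is 1257^((1283+1)/4) = 1257^321 mod 1283.
Repeated squaring: 1257^2≡676, 1257^4≡228, 1257^8≡664, 1257^16≡827, 1257^32≡90, 1257^64≡402, 1257^128≡1229, 1257^256≡350 (mod 1283).
1257^321 = 1257^(256+64+1) ≡ 916 (mod 1283).
Check: 916² = 839056 ≡ 1257 (mod 1283). The two roots are 367 and 916.

367, 916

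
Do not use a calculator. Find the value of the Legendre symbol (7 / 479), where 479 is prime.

Reciprocity: 7 ≡ 3 and 479 ≡ 3 (mod 4), so (7/479) = −(479/7).
Reduce top mod 7: now compute (3/7).
Reciprocity: 3 ≡ 3 and 7 ≡ 3 (mod 4), so (3/7) = −(7/3).
Reduce top mod 3: now compute (1/3).
Reached (1/3) = 1. Collecting the sign flips along the way, the symbol is +1.

1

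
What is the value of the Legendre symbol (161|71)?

First reduce: 161 ≡ 19 (mod 71).
Reciprocity: 19 ≡ 3 and 71 ≡ 3 (mod 4), so (19/71) = −(71/19).
Reduce top mod 19: now compute (14/19).
Pull out 2: since 19 ≡ 3 (mod 8), (2/19) = -1.
Reciprocity: 7 ≡ 3 and 19 ≡ 3 (mod 4), so (7/19) = −(19/7).
Reduce top mod 7: now compute (5/7).
Reciprocity: 5 ≡ 1 and 7 ≡ 3 (mod 4), so (5/7) = +(7/5).
Reduce top mod 5: now compute (2/5).
Pull out 2: since 5 ≡ 5 (mod 8), (2/5) = -1.
Reached (1/5) = 1. Collecting the sign flips along the way, the symbol is +1.

1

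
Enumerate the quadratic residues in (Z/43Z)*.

1 4 6 9 10 11 13 14 15 16 17 21 23 24 25 31 35 36 38 40 41

Square k = 1,…,21 (k and 43−k give the same square):
1²=1, 2²=4, 3²=9, 4²=16, 5²=25, 6²=36, 7²≡6, 8²≡21, 9²≡38, 10²≡14, 11²≡35, 12²≡15, 13²≡40, 14²≡24, 15²≡10, 16²≡41, 17²≡31, 18²≡23, 19²≡17, 20²≡13, 21²≡11 (mod 43).
So the quadratic residues mod 43 are {1, 4, 6, 9, 10, 11, 13, 14, 15, 16, 17, 21, 23, 24, 25, 31, 35, 36, 38, 40, 41}.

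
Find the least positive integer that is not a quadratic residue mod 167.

(2/167) = +1, so 2 is a residue.
(3/167) = +1, so 3 is a residue.
(4/167) = +1, so 4 is a residue.
(5/167) = −1, so 5 is the smallest positive non-residue mod 167.

5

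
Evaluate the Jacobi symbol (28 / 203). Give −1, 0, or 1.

0

Pull out 2^2: since 203 ≡ 3 (mod 8), (2/203) = -1, so (2/203)^2 = +1.
Reciprocity: 7 ≡ 3 and 203 ≡ 3 (mod 4), so (7/203) = −(203/7).
Reduce top mod 7: now compute (0/7).
Top reduces to 0: gcd > 1, so the symbol is 0.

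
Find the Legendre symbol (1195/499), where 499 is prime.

First reduce: 1195 ≡ 197 (mod 499).
Reciprocity: 197 ≡ 1 and 499 ≡ 3 (mod 4), so (197/499) = +(499/197).
Reduce top mod 197: now compute (105/197).
Reciprocity: 105 ≡ 1 and 197 ≡ 1 (mod 4), so (105/197) = +(197/105).
Reduce top mod 105: now compute (92/105).
Pull out 2^2: since 105 ≡ 1 (mod 8), (2/105) = +1, so (2/105)^2 = +1.
Reciprocity: 23 ≡ 3 and 105 ≡ 1 (mod 4), so (23/105) = +(105/23).
Reduce top mod 23: now compute (13/23).
Reciprocity: 13 ≡ 1 and 23 ≡ 3 (mod 4), so (13/23) = +(23/13).
Reduce top mod 13: now compute (10/13).
Pull out 2: since 13 ≡ 5 (mod 8), (2/13) = -1.
Reciprocity: 5 ≡ 1 and 13 ≡ 1 (mod 4), so (5/13) = +(13/5).
Reduce top mod 5: now compute (3/5).
Reciprocity: 3 ≡ 3 and 5 ≡ 1 (mod 4), so (3/5) = +(5/3).
Reduce top mod 3: now compute (2/3).
Pull out 2: since 3 ≡ 3 (mod 8), (2/3) = -1.
Reached (1/3) = 1. Collecting the sign flips along the way, the symbol is +1.

1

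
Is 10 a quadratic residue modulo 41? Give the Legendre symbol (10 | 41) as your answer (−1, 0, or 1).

Euler's criterion: (10/41) ≡ 10^20 (mod 41).
10^2 ≡ 18 (mod 41)
10^4 ≡ 37 (mod 41)
10^8 ≡ 16 (mod 41)
10^16 ≡ 10 (mod 41)
10^20 = 10^(16+4) ≡ 1 (mod 41).
Result is 1, so (10/41) = 1.

1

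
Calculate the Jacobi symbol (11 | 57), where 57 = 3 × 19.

-1

Reciprocity: 11 ≡ 3 and 57 ≡ 1 (mod 4), so (11/57) = +(57/11).
Reduce top mod 11: now compute (2/11).
Pull out 2: since 11 ≡ 3 (mod 8), (2/11) = -1.
Reached (1/11) = 1. Collecting the sign flips along the way, the symbol is -1.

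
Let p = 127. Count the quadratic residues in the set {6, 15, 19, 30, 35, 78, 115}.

(6/127) = -1 → non-residue.
(15/127) = +1 → QR.
(19/127) = +1 → QR.
(30/127) = +1 → QR.
(35/127) = +1 → QR.
(78/127) = -1 → non-residue.
(115/127) = +1 → QR.
Total quadratic residues among the 7: 5.

5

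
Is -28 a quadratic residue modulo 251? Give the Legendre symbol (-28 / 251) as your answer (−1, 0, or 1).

First reduce: -28 ≡ 223 (mod 251).
Reciprocity: 223 ≡ 3 and 251 ≡ 3 (mod 4), so (223/251) = −(251/223).
Reduce top mod 223: now compute (28/223).
Pull out 2^2: since 223 ≡ 7 (mod 8), (2/223) = +1, so (2/223)^2 = +1.
Reciprocity: 7 ≡ 3 and 223 ≡ 3 (mod 4), so (7/223) = −(223/7).
Reduce top mod 7: now compute (6/7).
Pull out 2: since 7 ≡ 7 (mod 8), (2/7) = +1.
Reciprocity: 3 ≡ 3 and 7 ≡ 3 (mod 4), so (3/7) = −(7/3).
Reduce top mod 3: now compute (1/3).
Reached (1/3) = 1. Collecting the sign flips along the way, the symbol is -1.

-1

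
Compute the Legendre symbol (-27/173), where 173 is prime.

Euler's criterion: (-27/173) ≡ 146^86 (mod 173).
146^2 ≡ 37 (mod 173)
146^4 ≡ 158 (mod 173)
146^8 ≡ 52 (mod 173)
146^16 ≡ 109 (mod 173)
146^32 ≡ 117 (mod 173)
146^64 ≡ 22 (mod 173)
146^86 = 146^(64+16+4+2) ≡ 172 (mod 173).
Result is 172 ≡ −1, so (-27/173) = −1.

-1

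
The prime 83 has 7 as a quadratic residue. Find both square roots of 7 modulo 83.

Since 83 ≡ 3 (mod 4), a square root of 7 is 7^((83+1)/4) = 7^21 mod 83.
Repeated squaring: 7^2≡49, 7^4≡77, 7^8≡36, 7^16≡51 (mod 83).
7^21 = 7^(16+4+1) ≡ 16 (mod 83).
Check: 16² = 256 ≡ 7 (mod 83). The two roots are 16 and 67.

16, 67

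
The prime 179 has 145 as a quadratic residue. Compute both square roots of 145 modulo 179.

Since 179 ≡ 3 (mod 4), a square root of 145 is 145^((179+1)/4) = 145^45 mod 179.
Repeated squaring: 145^2≡82, 145^4≡101, 145^8≡177, 145^16≡4, 145^32≡16 (mod 179).
145^45 = 145^(32+8+4+1) ≡ 161 (mod 179).
Check: 161² = 25921 ≡ 145 (mod 179). The two roots are 18 and 161.

18, 161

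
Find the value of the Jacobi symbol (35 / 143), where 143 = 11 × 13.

Reciprocity: 35 ≡ 3 and 143 ≡ 3 (mod 4), so (35/143) = −(143/35).
Reduce top mod 35: now compute (3/35).
Reciprocity: 3 ≡ 3 and 35 ≡ 3 (mod 4), so (3/35) = −(35/3).
Reduce top mod 3: now compute (2/3).
Pull out 2: since 3 ≡ 3 (mod 8), (2/3) = -1.
Reached (1/3) = 1. Collecting the sign flips along the way, the symbol is -1.

-1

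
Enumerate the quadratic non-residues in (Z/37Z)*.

Square k = 1,…,18 (k and 37−k give the same square):
1²=1, 2²=4, 3²=9, 4²=16, 5²=25, 6²=36, 7²≡12, 8²≡27, 9²≡7, 10²≡26, 11²≡10, 12²≡33, 13²≡21, 14²≡11, 15²≡3, 16²≡34, 17²≡30, 18²≡28 (mod 37).
The residues are {1, 3, 4, 7, 9, 10, 11, 12, 16, 21, 25, 26, 27, 28, 30, 33, 34, 36}; the non-residues are the remaining 18 nonzero classes.

2 5 6 8 13 14 15 17 18 19 20 22 23 24 29 31 32 35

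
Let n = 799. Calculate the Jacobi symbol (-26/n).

1

First reduce: -26 ≡ 773 (mod 799).
Reciprocity: 773 ≡ 1 and 799 ≡ 3 (mod 4), so (773/799) = +(799/773).
Reduce top mod 773: now compute (26/773).
Pull out 2: since 773 ≡ 5 (mod 8), (2/773) = -1.
Reciprocity: 13 ≡ 1 and 773 ≡ 1 (mod 4), so (13/773) = +(773/13).
Reduce top mod 13: now compute (6/13).
Pull out 2: since 13 ≡ 5 (mod 8), (2/13) = -1.
Reciprocity: 3 ≡ 3 and 13 ≡ 1 (mod 4), so (3/13) = +(13/3).
Reduce top mod 3: now compute (1/3).
Reached (1/3) = 1. Collecting the sign flips along the way, the symbol is +1.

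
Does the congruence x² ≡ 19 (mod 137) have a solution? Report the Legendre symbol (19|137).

1

Reciprocity: 19 ≡ 3 and 137 ≡ 1 (mod 4), so (19/137) = +(137/19).
Reduce top mod 19: now compute (4/19).
Pull out 2^2: since 19 ≡ 3 (mod 8), (2/19) = -1, so (2/19)^2 = +1.
Reached (1/19) = 1. Collecting the sign flips along the way, the symbol is +1.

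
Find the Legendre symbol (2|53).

-1

Euler's criterion: (2/53) ≡ 2^26 (mod 53).
2^2 ≡ 4 (mod 53)
2^4 ≡ 16 (mod 53)
2^8 ≡ 44 (mod 53)
2^16 ≡ 28 (mod 53)
2^26 = 2^(16+8+2) ≡ 52 (mod 53).
Result is 52 ≡ −1, so (2/53) = −1.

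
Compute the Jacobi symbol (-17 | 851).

-1

First reduce: -17 ≡ 834 (mod 851).
Pull out 2: since 851 ≡ 3 (mod 8), (2/851) = -1.
Reciprocity: 417 ≡ 1 and 851 ≡ 3 (mod 4), so (417/851) = +(851/417).
Reduce top mod 417: now compute (17/417).
Reciprocity: 17 ≡ 1 and 417 ≡ 1 (mod 4), so (17/417) = +(417/17).
Reduce top mod 17: now compute (9/17).
Reciprocity: 9 ≡ 1 and 17 ≡ 1 (mod 4), so (9/17) = +(17/9).
Reduce top mod 9: now compute (8/9).
Pull out 2^3: since 9 ≡ 1 (mod 8), (2/9) = +1, so (2/9)^3 = +1.
Reached (1/9) = 1. Collecting the sign flips along the way, the symbol is -1.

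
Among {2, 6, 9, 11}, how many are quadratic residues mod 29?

2

(2/29) = -1 → non-residue.
(6/29) = +1 → QR.
(9/29) = +1 → QR.
(11/29) = -1 → non-residue.
Total quadratic residues among the 4: 2.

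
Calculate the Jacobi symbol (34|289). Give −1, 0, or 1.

Pull out 2: since 289 ≡ 1 (mod 8), (2/289) = +1.
Reciprocity: 17 ≡ 1 and 289 ≡ 1 (mod 4), so (17/289) = +(289/17).
Reduce top mod 17: now compute (0/17).
Top reduces to 0: gcd > 1, so the symbol is 0.

0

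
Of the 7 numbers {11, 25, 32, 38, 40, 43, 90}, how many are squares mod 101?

2

(11/101) = -1 → non-residue.
(25/101) = +1 → QR.
(32/101) = -1 → non-residue.
(38/101) = -1 → non-residue.
(40/101) = -1 → non-residue.
(43/101) = +1 → QR.
(90/101) = -1 → non-residue.
Total quadratic residues among the 7: 2.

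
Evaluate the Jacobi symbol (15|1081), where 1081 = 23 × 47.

Reciprocity: 15 ≡ 3 and 1081 ≡ 1 (mod 4), so (15/1081) = +(1081/15).
Reduce top mod 15: now compute (1/15).
Reached (1/15) = 1. Collecting the sign flips along the way, the symbol is +1.

1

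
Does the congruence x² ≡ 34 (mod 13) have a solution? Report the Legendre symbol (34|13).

-1

First reduce: 34 ≡ 8 (mod 13).
Pull out 2^3: since 13 ≡ 5 (mod 8), (2/13) = -1, so (2/13)^3 = -1.
Reached (1/13) = 1. Collecting the sign flips along the way, the symbol is -1.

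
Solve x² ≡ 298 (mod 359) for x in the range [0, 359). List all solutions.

124, 235

Since 359 ≡ 3 (mod 4), a square root of 298 is 298^((359+1)/4) = 298^90 mod 359.
Repeated squaring: 298^2≡131, 298^4≡288, 298^8≡15, 298^16≡225, 298^32≡6, 298^64≡36 (mod 359).
298^90 = 298^(64+16+8+2) ≡ 235 (mod 359).
Check: 235² = 55225 ≡ 298 (mod 359). The two roots are 124 and 235.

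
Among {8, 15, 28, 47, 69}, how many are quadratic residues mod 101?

(8/101) = -1 → non-residue.
(15/101) = -1 → non-residue.
(28/101) = -1 → non-residue.
(47/101) = +1 → QR.
(69/101) = -1 → non-residue.
Total quadratic residues among the 5: 1.

1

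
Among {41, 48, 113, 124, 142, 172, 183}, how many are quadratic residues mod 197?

(41/197) = +1 → QR.
(48/197) = -1 → non-residue.
(113/197) = -1 → non-residue.
(124/197) = -1 → non-residue.
(142/197) = +1 → QR.
(172/197) = +1 → QR.
(183/197) = -1 → non-residue.
Total quadratic residues among the 7: 3.

3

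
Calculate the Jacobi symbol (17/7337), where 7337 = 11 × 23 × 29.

Reciprocity: 17 ≡ 1 and 7337 ≡ 1 (mod 4), so (17/7337) = +(7337/17).
Reduce top mod 17: now compute (10/17).
Pull out 2: since 17 ≡ 1 (mod 8), (2/17) = +1.
Reciprocity: 5 ≡ 1 and 17 ≡ 1 (mod 4), so (5/17) = +(17/5).
Reduce top mod 5: now compute (2/5).
Pull out 2: since 5 ≡ 5 (mod 8), (2/5) = -1.
Reached (1/5) = 1. Collecting the sign flips along the way, the symbol is -1.

-1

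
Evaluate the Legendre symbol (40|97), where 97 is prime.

-1

Pull out 2^3: since 97 ≡ 1 (mod 8), (2/97) = +1, so (2/97)^3 = +1.
Reciprocity: 5 ≡ 1 and 97 ≡ 1 (mod 4), so (5/97) = +(97/5).
Reduce top mod 5: now compute (2/5).
Pull out 2: since 5 ≡ 5 (mod 8), (2/5) = -1.
Reached (1/5) = 1. Collecting the sign flips along the way, the symbol is -1.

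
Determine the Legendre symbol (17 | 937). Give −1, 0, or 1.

Reciprocity: 17 ≡ 1 and 937 ≡ 1 (mod 4), so (17/937) = +(937/17).
Reduce top mod 17: now compute (2/17).
Pull out 2: since 17 ≡ 1 (mod 8), (2/17) = +1.
Reached (1/17) = 1. Collecting the sign flips along the way, the symbol is +1.

1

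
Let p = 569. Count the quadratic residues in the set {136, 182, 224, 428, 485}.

(136/569) = +1 → QR.
(182/569) = +1 → QR.
(224/569) = +1 → QR.
(428/569) = +1 → QR.
(485/569) = -1 → non-residue.
Total quadratic residues among the 5: 4.

4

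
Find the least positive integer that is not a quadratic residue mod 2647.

(2/2647) = +1, so 2 is a residue.
(3/2647) = −1, so 3 is the smallest positive non-residue mod 2647.

3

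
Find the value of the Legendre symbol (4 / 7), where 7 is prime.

Euler's criterion: (4/7) ≡ 4^3 (mod 7).
4^2 ≡ 2 (mod 7)
4^3 = 4^(2+1) ≡ 1 (mod 7).
Result is 1, so (4/7) = 1.

1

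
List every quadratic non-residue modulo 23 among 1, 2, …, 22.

5,7,10,11,14,15,17,19,20,21,22

Square k = 1,…,11 (k and 23−k give the same square):
1²=1, 2²=4, 3²=9, 4²=16, 5²≡2, 6²≡13, 7²≡3, 8²≡18, 9²≡12, 10²≡8, 11²≡6 (mod 23).
The residues are {1, 2, 3, 4, 6, 8, 9, 12, 13, 16, 18}; the non-residues are the remaining 11 nonzero classes.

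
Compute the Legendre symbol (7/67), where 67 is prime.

Reciprocity: 7 ≡ 3 and 67 ≡ 3 (mod 4), so (7/67) = −(67/7).
Reduce top mod 7: now compute (4/7).
Pull out 2^2: since 7 ≡ 7 (mod 8), (2/7) = +1, so (2/7)^2 = +1.
Reached (1/7) = 1. Collecting the sign flips along the way, the symbol is -1.

-1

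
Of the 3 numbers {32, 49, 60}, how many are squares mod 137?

(32/137) = +1 → QR.
(49/137) = +1 → QR.
(60/137) = +1 → QR.
Total quadratic residues among the 3: 3.

3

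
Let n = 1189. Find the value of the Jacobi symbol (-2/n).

First reduce: -2 ≡ 1187 (mod 1189).
Reciprocity: 1187 ≡ 3 and 1189 ≡ 1 (mod 4), so (1187/1189) = +(1189/1187).
Reduce top mod 1187: now compute (2/1187).
Pull out 2: since 1187 ≡ 3 (mod 8), (2/1187) = -1.
Reached (1/1187) = 1. Collecting the sign flips along the way, the symbol is -1.

-1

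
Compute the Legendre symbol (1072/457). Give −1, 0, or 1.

1

Euler's criterion: (1072/457) ≡ 158^228 (mod 457).
158^2 ≡ 286 (mod 457)
158^4 ≡ 450 (mod 457)
158^8 ≡ 49 (mod 457)
158^16 ≡ 116 (mod 457)
158^32 ≡ 203 (mod 457)
158^64 ≡ 79 (mod 457)
158^128 ≡ 300 (mod 457)
158^228 = 158^(128+64+32+4) ≡ 1 (mod 457).
Result is 1, so (1072/457) = 1.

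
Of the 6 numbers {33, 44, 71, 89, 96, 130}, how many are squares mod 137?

2

(33/137) = -1 → non-residue.
(44/137) = +1 → QR.
(71/137) = -1 → non-residue.
(89/137) = -1 → non-residue.
(96/137) = -1 → non-residue.
(130/137) = +1 → QR.
Total quadratic residues among the 6: 2.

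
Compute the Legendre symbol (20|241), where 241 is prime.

Pull out 2^2: since 241 ≡ 1 (mod 8), (2/241) = +1, so (2/241)^2 = +1.
Reciprocity: 5 ≡ 1 and 241 ≡ 1 (mod 4), so (5/241) = +(241/5).
Reduce top mod 5: now compute (1/5).
Reached (1/5) = 1. Collecting the sign flips along the way, the symbol is +1.

1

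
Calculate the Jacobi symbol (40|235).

0

Pull out 2^3: since 235 ≡ 3 (mod 8), (2/235) = -1, so (2/235)^3 = -1.
Reciprocity: 5 ≡ 1 and 235 ≡ 3 (mod 4), so (5/235) = +(235/5).
Reduce top mod 5: now compute (0/5).
Top reduces to 0: gcd > 1, so the symbol is 0.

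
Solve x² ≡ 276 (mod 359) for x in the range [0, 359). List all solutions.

65, 294

Since 359 ≡ 3 (mod 4), a square root of 276 is 276^((359+1)/4) = 276^90 mod 359.
Repeated squaring: 276^2≡68, 276^4≡316, 276^8≡54, 276^16≡44, 276^32≡141, 276^64≡136 (mod 359).
276^90 = 276^(64+16+8+2) ≡ 294 (mod 359).
Check: 294² = 86436 ≡ 276 (mod 359). The two roots are 65 and 294.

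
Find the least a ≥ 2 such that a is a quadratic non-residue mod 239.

(2/239) = +1, so 2 is a residue.
(3/239) = +1, so 3 is a residue.
(4/239) = +1, so 4 is a residue.
(5/239) = +1, so 5 is a residue.
(6/239) = +1, so 6 is a residue.
(7/239) = −1, so 7 is the smallest positive non-residue mod 239.

7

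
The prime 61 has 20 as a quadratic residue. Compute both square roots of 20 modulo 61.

61 ≡ 1 (mod 4), so we find a root by search.
Trying successive values, 9² = 81 ≡ 20 (mod 61). The other root is 61 − 9 = 52.

9, 52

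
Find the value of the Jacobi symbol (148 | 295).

Pull out 2^2: since 295 ≡ 7 (mod 8), (2/295) = +1, so (2/295)^2 = +1.
Reciprocity: 37 ≡ 1 and 295 ≡ 3 (mod 4), so (37/295) = +(295/37).
Reduce top mod 37: now compute (36/37).
Pull out 2^2: since 37 ≡ 5 (mod 8), (2/37) = -1, so (2/37)^2 = +1.
Reciprocity: 9 ≡ 1 and 37 ≡ 1 (mod 4), so (9/37) = +(37/9).
Reduce top mod 9: now compute (1/9).
Reached (1/9) = 1. Collecting the sign flips along the way, the symbol is +1.

1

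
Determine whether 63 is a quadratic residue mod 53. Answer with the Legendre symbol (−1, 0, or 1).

Euler's criterion: (63/53) ≡ 10^26 (mod 53).
10^2 ≡ 47 (mod 53)
10^4 ≡ 36 (mod 53)
10^8 ≡ 24 (mod 53)
10^16 ≡ 46 (mod 53)
10^26 = 10^(16+8+2) ≡ 1 (mod 53).
Result is 1, so (63/53) = 1.

1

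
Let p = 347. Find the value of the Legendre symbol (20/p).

-1

Pull out 2^2: since 347 ≡ 3 (mod 8), (2/347) = -1, so (2/347)^2 = +1.
Reciprocity: 5 ≡ 1 and 347 ≡ 3 (mod 4), so (5/347) = +(347/5).
Reduce top mod 5: now compute (2/5).
Pull out 2: since 5 ≡ 5 (mod 8), (2/5) = -1.
Reached (1/5) = 1. Collecting the sign flips along the way, the symbol is -1.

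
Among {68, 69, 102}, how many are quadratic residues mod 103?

1

(68/103) = +1 → QR.
(69/103) = -1 → non-residue.
(102/103) = -1 → non-residue.
Total quadratic residues among the 3: 1.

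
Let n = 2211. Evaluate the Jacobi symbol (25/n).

Reciprocity: 25 ≡ 1 and 2211 ≡ 3 (mod 4), so (25/2211) = +(2211/25).
Reduce top mod 25: now compute (11/25).
Reciprocity: 11 ≡ 3 and 25 ≡ 1 (mod 4), so (11/25) = +(25/11).
Reduce top mod 11: now compute (3/11).
Reciprocity: 3 ≡ 3 and 11 ≡ 3 (mod 4), so (3/11) = −(11/3).
Reduce top mod 3: now compute (2/3).
Pull out 2: since 3 ≡ 3 (mod 8), (2/3) = -1.
Reached (1/3) = 1. Collecting the sign flips along the way, the symbol is +1.

1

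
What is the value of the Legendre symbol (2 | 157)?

-1

Pull out 2: since 157 ≡ 5 (mod 8), (2/157) = -1.
Reached (1/157) = 1. Collecting the sign flips along the way, the symbol is -1.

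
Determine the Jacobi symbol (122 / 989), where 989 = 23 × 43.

Pull out 2: since 989 ≡ 5 (mod 8), (2/989) = -1.
Reciprocity: 61 ≡ 1 and 989 ≡ 1 (mod 4), so (61/989) = +(989/61).
Reduce top mod 61: now compute (13/61).
Reciprocity: 13 ≡ 1 and 61 ≡ 1 (mod 4), so (13/61) = +(61/13).
Reduce top mod 13: now compute (9/13).
Reciprocity: 9 ≡ 1 and 13 ≡ 1 (mod 4), so (9/13) = +(13/9).
Reduce top mod 9: now compute (4/9).
Pull out 2^2: since 9 ≡ 1 (mod 8), (2/9) = +1, so (2/9)^2 = +1.
Reached (1/9) = 1. Collecting the sign flips along the way, the symbol is -1.

-1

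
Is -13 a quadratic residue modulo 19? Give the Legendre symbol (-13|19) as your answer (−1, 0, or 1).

First reduce: -13 ≡ 6 (mod 19).
Pull out 2: since 19 ≡ 3 (mod 8), (2/19) = -1.
Reciprocity: 3 ≡ 3 and 19 ≡ 3 (mod 4), so (3/19) = −(19/3).
Reduce top mod 3: now compute (1/3).
Reached (1/3) = 1. Collecting the sign flips along the way, the symbol is +1.

1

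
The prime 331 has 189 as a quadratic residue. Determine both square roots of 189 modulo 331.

92, 239

Since 331 ≡ 3 (mod 4), a square root of 189 is 189^((331+1)/4) = 189^83 mod 331.
Repeated squaring: 189^2≡304, 189^4≡67, 189^8≡186, 189^16≡172, 189^32≡125, 189^64≡68 (mod 331).
189^83 = 189^(64+16+2+1) ≡ 239 (mod 331).
Check: 239² = 57121 ≡ 189 (mod 331). The two roots are 92 and 239.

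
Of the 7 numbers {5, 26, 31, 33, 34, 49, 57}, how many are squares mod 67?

3

(5/67) = -1 → non-residue.
(26/67) = +1 → QR.
(31/67) = -1 → non-residue.
(33/67) = +1 → QR.
(34/67) = -1 → non-residue.
(49/67) = +1 → QR.
(57/67) = -1 → non-residue.
Total quadratic residues among the 7: 3.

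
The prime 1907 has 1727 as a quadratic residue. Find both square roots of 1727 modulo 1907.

Since 1907 ≡ 3 (mod 4), a square root of 1727 is 1727^((1907+1)/4) = 1727^477 mod 1907.
Repeated squaring: 1727^2≡1888, 1727^4≡361, 1727^8≡645, 1727^16≡299, 1727^32≡1679, 1727^64≡495, 1727^128≡929, 1727^256≡1077 (mod 1907).
1727^477 = 1727^(256+128+64+16+8+4+1) ≡ 209 (mod 1907).
Check: 209² = 43681 ≡ 1727 (mod 1907). The two roots are 209 and 1698.

209, 1698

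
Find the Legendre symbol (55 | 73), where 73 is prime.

1

Euler's criterion: (55/73) ≡ 55^36 (mod 73).
55^2 ≡ 32 (mod 73)
55^4 ≡ 2 (mod 73)
55^8 ≡ 4 (mod 73)
55^16 ≡ 16 (mod 73)
55^32 ≡ 37 (mod 73)
55^36 = 55^(32+4) ≡ 1 (mod 73).
Result is 1, so (55/73) = 1.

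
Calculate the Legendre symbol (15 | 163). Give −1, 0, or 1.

1

Euler's criterion: (15/163) ≡ 15^81 (mod 163).
15^2 ≡ 62 (mod 163)
15^4 ≡ 95 (mod 163)
15^8 ≡ 60 (mod 163)
15^16 ≡ 14 (mod 163)
15^32 ≡ 33 (mod 163)
15^64 ≡ 111 (mod 163)
15^81 = 15^(64+16+1) ≡ 1 (mod 163).
Result is 1, so (15/163) = 1.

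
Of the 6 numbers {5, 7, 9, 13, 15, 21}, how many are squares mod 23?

2

(5/23) = -1 → non-residue.
(7/23) = -1 → non-residue.
(9/23) = +1 → QR.
(13/23) = +1 → QR.
(15/23) = -1 → non-residue.
(21/23) = -1 → non-residue.
Total quadratic residues among the 6: 2.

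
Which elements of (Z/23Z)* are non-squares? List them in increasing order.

Square k = 1,…,11 (k and 23−k give the same square):
1²=1, 2²=4, 3²=9, 4²=16, 5²≡2, 6²≡13, 7²≡3, 8²≡18, 9²≡12, 10²≡8, 11²≡6 (mod 23).
The residues are {1, 2, 3, 4, 6, 8, 9, 12, 13, 16, 18}; the non-residues are the remaining 11 nonzero classes.

5,7,10,11,14,15,17,19,20,21,22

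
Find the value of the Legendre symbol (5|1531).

1

Reciprocity: 5 ≡ 1 and 1531 ≡ 3 (mod 4), so (5/1531) = +(1531/5).
Reduce top mod 5: now compute (1/5).
Reached (1/5) = 1. Collecting the sign flips along the way, the symbol is +1.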